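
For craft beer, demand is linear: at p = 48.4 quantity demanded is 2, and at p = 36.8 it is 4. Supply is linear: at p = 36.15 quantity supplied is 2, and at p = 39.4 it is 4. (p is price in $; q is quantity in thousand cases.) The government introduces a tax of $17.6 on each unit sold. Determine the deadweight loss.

$20.86 thousand

Demand slope = (36.8 − 48.4)/(4 − 2) = −5.8, so p = 60 − 5.8q.
Supply slope = (39.4 − 36.15)/(4 − 2) = 1.625, so p = 32.9 + 1.625q.
Competitive equilibrium: 60 − 5.8q = 32.9 + 1.625q → q* = 3.6498, p* = 38.831.
With the tax, the buyer price exceeds the seller price by 17.6: (60 − 5.8q) − (32.9 + 1.625q) = 17.6 → q' = 1.2795.
Δq = 3.6498 − 1.2795 = 2.3703; the wedge equals the tax, 17.6.
Deadweight loss = ½ × 2.3703 × 17.6 = $20.86 thousand.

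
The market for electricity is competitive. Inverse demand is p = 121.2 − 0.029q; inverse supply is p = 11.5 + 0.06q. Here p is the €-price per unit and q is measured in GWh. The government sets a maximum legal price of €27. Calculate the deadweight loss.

€42237.84

Competitive equilibrium: 121.2 − 0.029q = 11.5 + 0.06q → q* = 1232.58427, p* = 85.45506.
At the ceiling p = 27, quantity supplied = (27 − 11.5)/0.06 = 258.33333.
Willingness to pay at q' = 258.33333: 121.2 − 0.029·258.33333 = 113.70833.
Δq = 1232.58427 − 258.33333 = 974.25094; wedge = 113.70833 − 27 = 86.70833.
Welfare loss = ½ × 974.25094 × 86.70833 = €42237.84.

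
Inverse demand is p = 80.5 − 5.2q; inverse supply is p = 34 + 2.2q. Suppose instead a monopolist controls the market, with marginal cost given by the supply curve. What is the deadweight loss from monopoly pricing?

Competitive equilibrium: 80.5 − 5.2q = 34 + 2.2q → q* = 6.2838, p* = 47.8243.
Marginal revenue: MR = 80.5 − 10.4q. Set MR = MC: 80.5 − 10.4q = 34 + 2.2q → q_m = 3.6905.
Price p_m = 80.5 − 5.2·3.6905 = 61.3094; MC(q_m) = 34 + 2.2·3.6905 = 42.1191.
Competitive q* = 6.2838, so Δq = 2.5933; wedge = 61.3094 − 42.1191 = 19.1903.
The triangle = ½ × 2.5933 × 19.1903 = 24.88.

24.88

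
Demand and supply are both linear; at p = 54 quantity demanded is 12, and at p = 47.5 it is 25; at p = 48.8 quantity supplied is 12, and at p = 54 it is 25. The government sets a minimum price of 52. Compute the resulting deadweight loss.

1.42

Demand slope = (47.5 − 54)/(25 − 12) = −0.5, so p = 60 − 0.5q.
Supply slope = (54 − 48.8)/(25 − 12) = 0.4, so p = 44 + 0.4q.
Competitive equilibrium: 60 − 0.5q = 44 + 0.4q → q* = 17.7778, p* = 51.1111.
At the floor p = 52, quantity demanded = (60 − 52)/0.5 = 16.
Sellers' marginal cost at q' = 16: 44 + 0.4·16 = 50.4.
Δq = 17.7778 − 16 = 1.7778; wedge = 52 − 50.4 = 1.6.
DWL = ½ × 1.7778 × 1.6 = 1.42.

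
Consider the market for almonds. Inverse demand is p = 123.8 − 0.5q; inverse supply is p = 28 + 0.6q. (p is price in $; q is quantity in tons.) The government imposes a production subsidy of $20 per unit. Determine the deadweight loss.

$181.82

Competitive equilibrium: 123.8 − 0.5q = 28 + 0.6q → q* = 87.0909, p* = 80.2545.
The subsidy lowers effective supply by 20: p = 8 + 0.6q.
New quantity: 123.8 − 0.5q = 8 + 0.6q → q' = 105.2727.
Overproduction Δq = 105.2727 − 87.0909 = 18.1818; wedge = subsidy = 20.
DWL = ½ × 18.1818 × 20 = $181.82.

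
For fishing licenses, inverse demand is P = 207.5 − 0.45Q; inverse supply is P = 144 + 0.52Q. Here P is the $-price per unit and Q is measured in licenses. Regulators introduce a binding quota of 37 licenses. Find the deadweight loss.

Competitive equilibrium: 207.5 − 0.45Q = 144 + 0.52Q → Q* = 65.4639, P* = 178.0412.
At Q = 37: demand price = 207.5 − 0.45·37 = 190.85; supply price = 144 + 0.52·37 = 163.24.
ΔQ = 65.4639 − 37 = 28.4639; wedge = 190.85 − 163.24 = 27.61.
The triangle = ½ × 28.4639 × 27.61 = $392.94.

$392.94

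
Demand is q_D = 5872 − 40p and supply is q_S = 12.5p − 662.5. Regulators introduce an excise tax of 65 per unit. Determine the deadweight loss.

In inverse form: demand p = 146.8 − 0.025q, supply p = 53 + 0.08q.
Competitive equilibrium: 146.8 − 0.025q = 53 + 0.08q → q* = 893.3333, p* = 124.4667.
With the tax, the buyer price exceeds the seller price by 65: (146.8 − 0.025q) − (53 + 0.08q) = 65 → q' = 274.2857.
Δq = 893.3333 − 274.2857 = 619.0476; the wedge equals the tax, 65.
The triangle = ½ × 619.0476 × 65 = 20119.05.

20119.05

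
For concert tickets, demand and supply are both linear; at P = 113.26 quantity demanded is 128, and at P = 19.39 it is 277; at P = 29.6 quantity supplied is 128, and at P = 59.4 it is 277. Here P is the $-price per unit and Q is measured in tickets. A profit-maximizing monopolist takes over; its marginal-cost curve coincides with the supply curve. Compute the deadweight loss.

Demand slope = (19.39 − 113.26)/(277 − 128) = −0.63, so P = 193.9 − 0.63Q.
Supply slope = (59.4 − 29.6)/(277 − 128) = 0.2, so P = 4 + 0.2Q.
Competitive equilibrium: 193.9 − 0.63Q = 4 + 0.2Q → Q* = 228.7952, P* = 49.759.
Marginal revenue: MR = 193.9 − 1.26Q. Set MR = MC: 193.9 − 1.26Q = 4 + 0.2Q → Q_m = 130.0685.
Price P_m = 193.9 − 0.63·130.0685 = 111.9568; MC(Q_m) = 4 + 0.2·130.0685 = 30.0137.
Competitive Q* = 228.7952, so ΔQ = 98.7267; wedge = 111.9568 − 30.0137 = 81.9431.
The triangle = ½ × 98.7267 × 81.9431 = $4044.99.

$4044.99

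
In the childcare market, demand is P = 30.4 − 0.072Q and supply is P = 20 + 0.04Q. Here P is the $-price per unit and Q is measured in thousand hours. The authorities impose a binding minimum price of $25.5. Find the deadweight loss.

Competitive equilibrium: 30.4 − 0.072Q = 20 + 0.04Q → Q* = 92.8571, P* = 23.7143.
At the floor P = 25.5, quantity demanded = (30.4 − 25.5)/0.072 = 68.0556.
Sellers' marginal cost at Q' = 68.0556: 20 + 0.04·68.0556 = 22.7222.
ΔQ = 92.8571 − 68.0556 = 24.8015; wedge = 25.5 − 22.7222 = 2.7778.
Deadweight loss = ½ × 24.8015 × 2.7778 = $34.45 thousand.

$34.45 thousand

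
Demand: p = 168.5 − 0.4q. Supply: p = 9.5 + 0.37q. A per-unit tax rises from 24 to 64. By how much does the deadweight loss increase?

2285.71

Competitive equilibrium: 168.5 − 0.4q = 9.5 + 0.37q → q* = 206.4935, p* = 85.9026.
For a per-unit tax t: Δq = t/0.77, so DWL = ½·t·(t/0.77) = t²/1.54.
At t = 24: DWL = 374.026. At t = 64: DWL = 2659.74.
Increase = 2659.74 − 374.026 = 2285.71.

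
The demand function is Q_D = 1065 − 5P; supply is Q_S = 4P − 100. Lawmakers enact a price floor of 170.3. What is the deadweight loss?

In inverse form: demand P = 213 − 0.2Q, supply P = 25 + 0.25Q.
Competitive equilibrium: 213 − 0.2Q = 25 + 0.25Q → Q* = 417.7778, P* = 129.4444.
At the floor P = 170.3, quantity demanded = (213 − 170.3)/0.2 = 213.5.
Sellers' marginal cost at Q' = 213.5: 25 + 0.25·213.5 = 78.375.
ΔQ = 417.7778 − 213.5 = 204.2778; wedge = 170.3 − 78.375 = 91.925.
The triangle = ½ × 204.2778 × 91.925 = 9389.12.

9389.12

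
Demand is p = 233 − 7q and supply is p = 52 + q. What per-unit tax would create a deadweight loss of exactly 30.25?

22

Competitive equilibrium: 233 − 7q = 52 + q → q* = 22.625, p* = 74.625.
A tax t gives Δq = t/8 and wedge t, so DWL = t²/16.
t²/16 = 30.25 → t² = 484 → t = 22.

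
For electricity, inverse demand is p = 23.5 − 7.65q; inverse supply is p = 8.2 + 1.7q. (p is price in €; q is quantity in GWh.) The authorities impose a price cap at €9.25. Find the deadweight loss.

Competitive equilibrium: 23.5 − 7.65q = 8.2 + 1.7q → q* = 1.6364, p* = 10.9818.
At the ceiling p = 9.25, quantity supplied = (9.25 − 8.2)/1.7 = 0.6176.
Willingness to pay at q' = 0.6176: 23.5 − 7.65·0.6176 = 18.7754.
Δq = 1.6364 − 0.6176 = 1.0188; wedge = 18.7754 − 9.25 = 9.5254.
Welfare loss = ½ × 1.0188 × 9.5254 = €4.85.

€4.85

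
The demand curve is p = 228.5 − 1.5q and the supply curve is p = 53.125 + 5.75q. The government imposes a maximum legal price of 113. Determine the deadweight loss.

Competitive equilibrium: 228.5 − 1.5q = 53.125 + 5.75q → q* = 24.1897, p* = 192.2155.
At the ceiling p = 113, quantity supplied = (113 − 53.125)/5.75 = 10.413.
Willingness to pay at q' = 10.413: 228.5 − 1.5·10.413 = 212.8805.
Δq = 24.1897 − 10.413 = 13.7767; wedge = 212.8805 − 113 = 99.8805.
DWL = ½ × 13.7767 × 99.8805 = 688.01.

688.01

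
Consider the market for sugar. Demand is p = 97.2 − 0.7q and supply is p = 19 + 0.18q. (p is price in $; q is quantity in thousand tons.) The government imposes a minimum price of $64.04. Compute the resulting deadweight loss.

$757.51 thousand

Competitive equilibrium: 97.2 − 0.7q = 19 + 0.18q → q* = 88.86364, p* = 34.99545.
At the floor p = 64.04, quantity demanded = (97.2 − 64.04)/0.7 = 47.37143.
Sellers' marginal cost at q' = 47.37143: 19 + 0.18·47.37143 = 27.52686.
Δq = 88.86364 − 47.37143 = 41.49221; wedge = 64.04 − 27.52686 = 36.51314.
Welfare loss = ½ × 41.49221 × 36.51314 = $757.51 thousand.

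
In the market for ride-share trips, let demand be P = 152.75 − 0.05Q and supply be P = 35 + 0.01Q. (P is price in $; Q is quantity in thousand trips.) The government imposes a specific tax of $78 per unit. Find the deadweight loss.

Competitive equilibrium: 152.75 − 0.05Q = 35 + 0.01Q → Q* = 1962.5, P* = 54.625.
With the tax, the buyer price exceeds the seller price by 78: (152.75 − 0.05Q) − (35 + 0.01Q) = 78 → Q' = 662.5.
ΔQ = 1962.5 − 662.5 = 1300; the wedge equals the tax, 78.
Welfare loss = ½ × 1300 × 78 = $50700 thousand.

$50700 thousand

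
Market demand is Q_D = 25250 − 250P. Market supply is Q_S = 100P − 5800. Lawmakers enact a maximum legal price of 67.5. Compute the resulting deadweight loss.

31503.21

In inverse form: demand P = 101 − 0.004Q, supply P = 58 + 0.01Q.
Competitive equilibrium: 101 − 0.004Q = 58 + 0.01Q → Q* = 3071.4286, P* = 88.7143.
At the ceiling P = 67.5, quantity supplied = (67.5 − 58)/0.01 = 950.
Willingness to pay at Q' = 950: 101 − 0.004·950 = 97.2.
ΔQ = 3071.4286 − 950 = 2121.4286; wedge = 97.2 − 67.5 = 29.7.
Deadweight loss = ½ × 2121.4286 × 29.7 = 31503.21.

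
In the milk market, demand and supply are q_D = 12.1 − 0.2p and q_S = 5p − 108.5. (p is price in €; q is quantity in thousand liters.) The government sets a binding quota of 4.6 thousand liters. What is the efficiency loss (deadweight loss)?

In inverse form: demand p = 60.5 − 5q, supply p = 21.7 + 0.2q.
Competitive equilibrium: 60.5 − 5q = 21.7 + 0.2q → q* = 7.4615, p* = 23.1923.
At q = 4.6: demand price = 60.5 − 5·4.6 = 37.5; supply price = 21.7 + 0.2·4.6 = 22.62.
Δq = 7.4615 − 4.6 = 2.8615; wedge = 37.5 − 22.62 = 14.88.
Welfare loss = ½ × 2.8615 × 14.88 = €21.29 thousand.

€21.29 thousand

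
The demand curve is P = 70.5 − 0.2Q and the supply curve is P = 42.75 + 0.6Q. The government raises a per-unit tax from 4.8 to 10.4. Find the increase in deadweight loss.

Competitive equilibrium: 70.5 − 0.2Q = 42.75 + 0.6Q → Q* = 34.6875, P* = 63.5625.
For a per-unit tax t: ΔQ = t/0.8, so DWL = ½·t·(t/0.8) = t²/1.6.
At t = 4.8: DWL = 14.4. At t = 10.4: DWL = 67.6.
Increase = 67.6 − 14.4 = 53.20.

53.20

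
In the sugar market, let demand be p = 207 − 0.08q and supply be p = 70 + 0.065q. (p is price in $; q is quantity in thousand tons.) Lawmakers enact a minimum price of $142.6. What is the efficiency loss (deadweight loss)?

$1417.50 thousand

Competitive equilibrium: 207 − 0.08q = 70 + 0.065q → q* = 944.8276, p* = 131.4138.
At the floor p = 142.6, quantity demanded = (207 − 142.6)/0.08 = 805.
Sellers' marginal cost at q' = 805: 70 + 0.065·805 = 122.325.
Δq = 944.8276 − 805 = 139.8276; wedge = 142.6 − 122.325 = 20.275.
Deadweight loss = ½ × 139.8276 × 20.275 = $1417.50 thousand.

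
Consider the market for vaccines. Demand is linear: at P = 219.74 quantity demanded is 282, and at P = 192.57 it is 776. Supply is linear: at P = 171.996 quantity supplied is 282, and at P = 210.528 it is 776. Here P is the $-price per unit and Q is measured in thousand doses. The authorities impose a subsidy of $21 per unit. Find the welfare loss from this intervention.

$1657.89 thousand

Demand slope = (192.57 − 219.74)/(776 − 282) = −0.055, so P = 235.25 − 0.055Q.
Supply slope = (210.528 − 171.996)/(776 − 282) = 0.078, so P = 150 + 0.078Q.
Competitive equilibrium: 235.25 − 0.055Q = 150 + 0.078Q → Q* = 640.97744, P* = 199.99624.
The subsidy lowers effective supply by 21: P = 129 + 0.078Q.
New quantity: 235.25 − 0.055Q = 129 + 0.078Q → Q' = 798.87218.
Overproduction ΔQ = 798.87218 − 640.97744 = 157.89474; wedge = subsidy = 21.
DWL = ½ × 157.89474 × 21 = $1657.89 thousand.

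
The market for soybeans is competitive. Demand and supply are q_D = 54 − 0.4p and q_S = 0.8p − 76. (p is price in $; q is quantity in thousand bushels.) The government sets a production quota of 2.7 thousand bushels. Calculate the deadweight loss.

In inverse form: demand p = 135 − 2.5q, supply p = 95 + 1.25q.
Competitive equilibrium: 135 − 2.5q = 95 + 1.25q → q* = 10.6667, p* = 108.3333.
At q = 2.7: demand price = 135 − 2.5·2.7 = 128.25; supply price = 95 + 1.25·2.7 = 98.375.
Δq = 10.6667 − 2.7 = 7.9667; wedge = 128.25 − 98.375 = 29.875.
Deadweight loss = ½ × 7.9667 × 29.875 = $119 thousand.

$119 thousand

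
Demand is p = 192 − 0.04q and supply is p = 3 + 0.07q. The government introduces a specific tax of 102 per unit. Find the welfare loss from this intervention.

47290.91

Competitive equilibrium: 192 − 0.04q = 3 + 0.07q → q* = 1718.1818, p* = 123.2727.
With the tax, the buyer price exceeds the seller price by 102: (192 − 0.04q) − (3 + 0.07q) = 102 → q' = 790.9091.
Δq = 1718.1818 − 790.9091 = 927.2727; the wedge equals the tax, 102.
The triangle = ½ × 927.2727 × 102 = 47290.91.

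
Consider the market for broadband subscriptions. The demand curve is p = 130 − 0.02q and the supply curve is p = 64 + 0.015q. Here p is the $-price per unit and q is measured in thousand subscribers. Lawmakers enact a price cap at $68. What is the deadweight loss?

Competitive equilibrium: 130 − 0.02q = 64 + 0.015q → q* = 1885.71429, p* = 92.28571.
At the ceiling p = 68, quantity supplied = (68 − 64)/0.015 = 266.66667.
Willingness to pay at q' = 266.66667: 130 − 0.02·266.66667 = 124.66667.
Δq = 1885.71429 − 266.66667 = 1619.04762; wedge = 124.66667 − 68 = 56.66667.
Welfare loss = ½ × 1619.04762 × 56.66667 = $45873.02 thousand.

$45873.02 thousand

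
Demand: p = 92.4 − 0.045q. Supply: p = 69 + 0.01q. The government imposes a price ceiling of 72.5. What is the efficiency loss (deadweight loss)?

156.57

Competitive equilibrium: 92.4 − 0.045q = 69 + 0.01q → q* = 425.4545, p* = 73.2545.
At the ceiling p = 72.5, quantity supplied = (72.5 − 69)/0.01 = 350.
Willingness to pay at q' = 350: 92.4 − 0.045·350 = 76.65.
Δq = 425.4545 − 350 = 75.4545; wedge = 76.65 − 72.5 = 4.15.
DWL = ½ × 75.4545 × 4.15 = 156.57.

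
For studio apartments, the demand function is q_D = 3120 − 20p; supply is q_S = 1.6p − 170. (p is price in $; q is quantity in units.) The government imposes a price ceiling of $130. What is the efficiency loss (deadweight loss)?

$430.23

In inverse form: demand p = 156 − 0.05q, supply p = 106.25 + 0.625q.
Competitive equilibrium: 156 − 0.05q = 106.25 + 0.625q → q* = 73.7037, p* = 152.3148.
At the ceiling p = 130, quantity supplied = (130 − 106.25)/0.625 = 38.
Willingness to pay at q' = 38: 156 − 0.05·38 = 154.1.
Δq = 73.7037 − 38 = 35.7037; wedge = 154.1 − 130 = 24.1.
The triangle = ½ × 35.7037 × 24.1 = $430.23.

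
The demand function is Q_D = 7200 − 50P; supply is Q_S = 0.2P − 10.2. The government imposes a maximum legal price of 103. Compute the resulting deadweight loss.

In inverse form: demand P = 144 − 0.02Q, supply P = 51 + 5Q.
Competitive equilibrium: 144 − 0.02Q = 51 + 5Q → Q* = 18.5259, P* = 143.6295.
At the ceiling P = 103, quantity supplied = (103 − 51)/5 = 10.4.
Willingness to pay at Q' = 10.4: 144 − 0.02·10.4 = 143.792.
ΔQ = 18.5259 − 10.4 = 8.1259; wedge = 143.792 − 103 = 40.792.
Welfare loss = ½ × 8.1259 × 40.792 = 165.74.

165.74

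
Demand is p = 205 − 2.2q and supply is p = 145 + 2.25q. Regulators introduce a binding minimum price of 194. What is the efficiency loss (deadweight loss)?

160.12

Competitive equilibrium: 205 − 2.2q = 145 + 2.25q → q* = 13.4831, p* = 175.3371.
At the floor p = 194, quantity demanded = (205 − 194)/2.2 = 5.
Sellers' marginal cost at q' = 5: 145 + 2.25·5 = 156.25.
Δq = 13.4831 − 5 = 8.4831; wedge = 194 − 156.25 = 37.75.
Welfare loss = ½ × 8.4831 × 37.75 = 160.12.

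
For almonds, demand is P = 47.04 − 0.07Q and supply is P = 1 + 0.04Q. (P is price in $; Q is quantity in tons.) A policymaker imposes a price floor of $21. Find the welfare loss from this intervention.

$119.16

Competitive equilibrium: 47.04 − 0.07Q = 1 + 0.04Q → Q* = 418.5455, P* = 17.7418.
At the floor P = 21, quantity demanded = (47.04 − 21)/0.07 = 372.
Sellers' marginal cost at Q' = 372: 1 + 0.04·372 = 15.88.
ΔQ = 418.5455 − 372 = 46.5455; wedge = 21 − 15.88 = 5.12.
Welfare loss = ½ × 46.5455 × 5.12 = $119.16.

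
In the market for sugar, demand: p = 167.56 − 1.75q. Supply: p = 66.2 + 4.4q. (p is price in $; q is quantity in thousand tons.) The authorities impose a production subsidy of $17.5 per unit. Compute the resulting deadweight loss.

Competitive equilibrium: 167.56 − 1.75q = 66.2 + 4.4q → q* = 16.4813, p* = 138.7177.
The subsidy lowers effective supply by 17.5: p = 48.7 + 4.4q.
New quantity: 167.56 − 1.75q = 48.7 + 4.4q → q' = 19.3268.
Overproduction Δq = 19.3268 − 16.4813 = 2.8455; wedge = subsidy = 17.5.
Welfare loss = ½ × 2.8455 × 17.5 = $24.90 thousand.

$24.90 thousand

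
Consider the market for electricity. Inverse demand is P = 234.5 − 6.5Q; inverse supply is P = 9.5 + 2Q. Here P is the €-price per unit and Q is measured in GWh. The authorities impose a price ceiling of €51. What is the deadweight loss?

Competitive equilibrium: 234.5 − 6.5Q = 9.5 + 2Q → Q* = 26.4706, P* = 62.4412.
At the ceiling P = 51, quantity supplied = (51 − 9.5)/2 = 20.75.
Willingness to pay at Q' = 20.75: 234.5 − 6.5·20.75 = 99.625.
ΔQ = 26.4706 − 20.75 = 5.7206; wedge = 99.625 − 51 = 48.625.
The triangle = ½ × 5.7206 × 48.625 = €139.08.

€139.08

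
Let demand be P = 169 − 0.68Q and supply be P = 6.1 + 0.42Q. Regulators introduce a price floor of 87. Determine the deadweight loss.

416.02

Competitive equilibrium: 169 − 0.68Q = 6.1 + 0.42Q → Q* = 148.0909, P* = 68.2982.
At the floor P = 87, quantity demanded = (169 − 87)/0.68 = 120.5882.
Sellers' marginal cost at Q' = 120.5882: 6.1 + 0.42·120.5882 = 56.747.
ΔQ = 148.0909 − 120.5882 = 27.5027; wedge = 87 − 56.747 = 30.253.
The triangle = ½ × 27.5027 × 30.253 = 416.02.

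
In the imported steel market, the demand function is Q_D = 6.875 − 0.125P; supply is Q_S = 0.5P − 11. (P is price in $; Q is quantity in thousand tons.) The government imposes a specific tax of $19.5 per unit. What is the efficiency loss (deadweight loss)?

In inverse form: demand P = 55 − 8Q, supply P = 22 + 2Q.
Competitive equilibrium: 55 − 8Q = 22 + 2Q → Q* = 3.3, P* = 28.6.
With the tax, the buyer price exceeds the seller price by 19.5: (55 − 8Q) − (22 + 2Q) = 19.5 → Q' = 1.35.
ΔQ = 3.3 − 1.35 = 1.95; the wedge equals the tax, 19.5.
Welfare loss = ½ × 1.95 × 19.5 = $19.01 thousand.

$19.01 thousand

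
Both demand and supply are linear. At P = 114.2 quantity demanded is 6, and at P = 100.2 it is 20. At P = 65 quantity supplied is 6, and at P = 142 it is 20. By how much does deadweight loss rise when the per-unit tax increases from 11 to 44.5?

Demand slope = (100.2 − 114.2)/(20 − 6) = −1, so P = 120.2 − Q.
Supply slope = (142 − 65)/(20 − 6) = 5.5, so P = 32 + 5.5Q.
Competitive equilibrium: 120.2 − Q = 32 + 5.5Q → Q* = 13.5692, P* = 106.6308.
For a per-unit tax t: ΔQ = t/6.5, so DWL = ½·t·(t/6.5) = t²/13.
At t = 11: DWL = 9.308. At t = 44.5: DWL = 152.327.
Increase = 152.327 − 9.308 = 143.02.

143.02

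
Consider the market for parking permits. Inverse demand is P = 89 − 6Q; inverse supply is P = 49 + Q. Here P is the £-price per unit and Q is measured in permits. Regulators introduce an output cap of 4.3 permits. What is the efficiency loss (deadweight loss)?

£7

Competitive equilibrium: 89 − 6Q = 49 + Q → Q* = 5.7143, P* = 54.7143.
At Q = 4.3: demand price = 89 − 6·4.3 = 63.2; supply price = 49 + 1·4.3 = 53.3.
ΔQ = 5.7143 − 4.3 = 1.4143; wedge = 63.2 − 53.3 = 9.9.
DWL = ½ × 1.4143 × 9.9 = £7.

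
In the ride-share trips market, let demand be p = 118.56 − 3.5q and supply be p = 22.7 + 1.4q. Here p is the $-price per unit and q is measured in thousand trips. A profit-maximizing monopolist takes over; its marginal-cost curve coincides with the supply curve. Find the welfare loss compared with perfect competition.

Competitive equilibrium: 118.56 − 3.5q = 22.7 + 1.4q → q* = 19.5633, p* = 50.0886.
Marginal revenue: MR = 118.56 − 7q. Set MR = MC: 118.56 − 7q = 22.7 + 1.4q → q_m = 11.4119.
Price p_m = 118.56 − 3.5·11.4119 = 78.6184; MC(q_m) = 22.7 + 1.4·11.4119 = 38.6767.
Competitive q* = 19.5633, so Δq = 8.1514; wedge = 78.6184 − 38.6767 = 39.9417.
Deadweight loss = ½ × 8.1514 × 39.9417 = $162.79 thousand.

$162.79 thousand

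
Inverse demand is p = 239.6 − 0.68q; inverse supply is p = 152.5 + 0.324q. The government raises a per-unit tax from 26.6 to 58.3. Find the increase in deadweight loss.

Competitive equilibrium: 239.6 − 0.68q = 152.5 + 0.324q → q* = 86.753, p* = 180.608.
For a per-unit tax t: Δq = t/1.004, so DWL = ½·t·(t/1.004) = t²/2.008.
At t = 26.6: DWL = 352.371. At t = 58.3: DWL = 1692.674.
Increase = 1692.674 − 352.371 = 1340.30.

1340.30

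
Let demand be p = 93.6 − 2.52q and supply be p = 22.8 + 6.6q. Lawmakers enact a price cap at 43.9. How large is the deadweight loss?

Competitive equilibrium: 93.6 − 2.52q = 22.8 + 6.6q → q* = 7.7632, p* = 74.0368.
At the ceiling p = 43.9, quantity supplied = (43.9 − 22.8)/6.6 = 3.197.
Willingness to pay at q' = 3.197: 93.6 − 2.52·3.197 = 85.5436.
Δq = 7.7632 − 3.197 = 4.5662; wedge = 85.5436 − 43.9 = 41.6436.
Deadweight loss = ½ × 4.5662 × 41.6436 = 95.08.

95.08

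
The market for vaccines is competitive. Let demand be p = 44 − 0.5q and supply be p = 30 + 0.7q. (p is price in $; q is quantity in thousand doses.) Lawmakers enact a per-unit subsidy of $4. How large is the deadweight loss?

Competitive equilibrium: 44 − 0.5q = 30 + 0.7q → q* = 11.6667, p* = 38.1667.
The subsidy lowers effective supply by 4: p = 26 + 0.7q.
New quantity: 44 − 0.5q = 26 + 0.7q → q' = 15.
Overproduction Δq = 15 − 11.6667 = 3.3333; wedge = subsidy = 4.
Welfare loss = ½ × 3.3333 × 4 = $6.67 thousand.

$6.67 thousand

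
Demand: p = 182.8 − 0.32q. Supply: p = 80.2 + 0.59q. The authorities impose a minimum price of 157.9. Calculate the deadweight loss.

Competitive equilibrium: 182.8 − 0.32q = 80.2 + 0.59q → q* = 112.7473, p* = 146.7209.
At the floor p = 157.9, quantity demanded = (182.8 − 157.9)/0.32 = 77.8125.
Sellers' marginal cost at q' = 77.8125: 80.2 + 0.59·77.8125 = 126.1094.
Δq = 112.7473 − 77.8125 = 34.9348; wedge = 157.9 − 126.1094 = 31.7906.
The triangle = ½ × 34.9348 × 31.7906 = 555.30.

555.30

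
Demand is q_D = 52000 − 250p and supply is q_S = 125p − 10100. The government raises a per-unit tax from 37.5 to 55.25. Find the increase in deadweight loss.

In inverse form: demand p = 208 − 0.004q, supply p = 80.8 + 0.008q.
Competitive equilibrium: 208 − 0.004q = 80.8 + 0.008q → q* = 10600, p* = 165.6.
For a per-unit tax t: Δq = t/0.012, so DWL = ½·t·(t/0.012) = t²/0.024.
At t = 37.5: DWL = 58593.75. At t = 55.25: DWL = 127190.104.
Increase = 127190.104 − 58593.75 = 68596.35.

68596.35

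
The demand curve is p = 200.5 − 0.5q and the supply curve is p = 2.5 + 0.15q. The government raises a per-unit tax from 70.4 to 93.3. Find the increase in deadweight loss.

2883.64

Competitive equilibrium: 200.5 − 0.5q = 2.5 + 0.15q → q* = 304.6154, p* = 48.1923.
For a per-unit tax t: Δq = t/0.65, so DWL = ½·t·(t/0.65) = t²/1.3.
At t = 70.4: DWL = 3812.431. At t = 93.3: DWL = 6696.069.
Increase = 6696.069 − 3812.431 = 2883.64.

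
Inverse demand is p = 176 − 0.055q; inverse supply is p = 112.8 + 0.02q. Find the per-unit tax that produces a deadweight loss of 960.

Competitive equilibrium: 176 − 0.055q = 112.8 + 0.02q → q* = 842.6667, p* = 129.6533.
A tax t gives Δq = t/0.075 and wedge t, so DWL = t²/0.15.
t²/0.15 = 960 → t² = 144 → t = 12.

12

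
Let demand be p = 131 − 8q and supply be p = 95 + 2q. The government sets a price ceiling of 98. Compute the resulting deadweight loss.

22.05

Competitive equilibrium: 131 − 8q = 95 + 2q → q* = 3.6, p* = 102.2.
At the ceiling p = 98, quantity supplied = (98 − 95)/2 = 1.5.
Willingness to pay at q' = 1.5: 131 − 8·1.5 = 119.
Δq = 3.6 − 1.5 = 2.1; wedge = 119 − 98 = 21.
Deadweight loss = ½ × 2.1 × 21 = 22.05.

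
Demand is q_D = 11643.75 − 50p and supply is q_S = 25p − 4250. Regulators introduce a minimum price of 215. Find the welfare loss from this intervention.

In inverse form: demand p = 232.875 − 0.02q, supply p = 170 + 0.04q.
Competitive equilibrium: 232.875 − 0.02q = 170 + 0.04q → q* = 1047.9167, p* = 211.9167.
At the floor p = 215, quantity demanded = (232.875 − 215)/0.02 = 893.75.
Sellers' marginal cost at q' = 893.75: 170 + 0.04·893.75 = 205.75.
Δq = 1047.9167 − 893.75 = 154.1667; wedge = 215 − 205.75 = 9.25.
DWL = ½ × 154.1667 × 9.25 = 713.02.

713.02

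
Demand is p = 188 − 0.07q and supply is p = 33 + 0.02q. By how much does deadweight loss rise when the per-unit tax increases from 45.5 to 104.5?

Competitive equilibrium: 188 − 0.07q = 33 + 0.02q → q* = 1722.2222, p* = 67.4444.
For a per-unit tax t: Δq = t/0.09, so DWL = ½·t·(t/0.09) = t²/0.18.
At t = 45.5: DWL = 11501.389. At t = 104.5: DWL = 60668.056.
Increase = 60668.056 − 11501.389 = 49166.67.

49166.67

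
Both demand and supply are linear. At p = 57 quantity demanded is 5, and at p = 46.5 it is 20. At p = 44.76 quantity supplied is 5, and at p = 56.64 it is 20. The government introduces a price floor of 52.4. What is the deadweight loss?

Demand slope = (46.5 − 57)/(20 − 5) = −0.7, so p = 60.5 − 0.7q.
Supply slope = (56.64 − 44.76)/(20 − 5) = 0.792, so p = 40.8 + 0.792q.
Competitive equilibrium: 60.5 − 0.7q = 40.8 + 0.792q → q* = 13.2038, p* = 51.2574.
At the floor p = 52.4, quantity demanded = (60.5 − 52.4)/0.7 = 11.5714.
Sellers' marginal cost at q' = 11.5714: 40.8 + 0.792·11.5714 = 49.9645.
Δq = 13.2038 − 11.5714 = 1.6324; wedge = 52.4 − 49.9645 = 2.4355.
The triangle = ½ × 1.6324 × 2.4355 = 1.99.

1.99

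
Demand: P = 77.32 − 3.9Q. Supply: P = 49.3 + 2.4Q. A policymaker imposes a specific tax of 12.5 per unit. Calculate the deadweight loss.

Competitive equilibrium: 77.32 − 3.9Q = 49.3 + 2.4Q → Q* = 4.4476, P* = 59.9743.
With the tax, the buyer price exceeds the seller price by 12.5: (77.32 − 3.9Q) − (49.3 + 2.4Q) = 12.5 → Q' = 2.4635.
ΔQ = 4.4476 − 2.4635 = 1.9841; the wedge equals the tax, 12.5.
DWL = ½ × 1.9841 × 12.5 = 12.40.

12.40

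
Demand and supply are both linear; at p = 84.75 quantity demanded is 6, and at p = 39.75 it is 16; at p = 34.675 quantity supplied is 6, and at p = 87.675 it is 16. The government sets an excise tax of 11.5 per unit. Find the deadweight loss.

Demand slope = (39.75 − 84.75)/(16 − 6) = −4.5, so p = 111.75 − 4.5q.
Supply slope = (87.675 − 34.675)/(16 − 6) = 5.3, so p = 2.875 + 5.3q.
Competitive equilibrium: 111.75 − 4.5q = 2.875 + 5.3q → q* = 11.1097, p* = 61.7564.
With the tax, the buyer price exceeds the seller price by 11.5: (111.75 − 4.5q) − (2.875 + 5.3q) = 11.5 → q' = 9.9362.
Δq = 11.1097 − 9.9362 = 1.1735; the wedge equals the tax, 11.5.
DWL = ½ × 1.1735 × 11.5 = 6.75.

6.75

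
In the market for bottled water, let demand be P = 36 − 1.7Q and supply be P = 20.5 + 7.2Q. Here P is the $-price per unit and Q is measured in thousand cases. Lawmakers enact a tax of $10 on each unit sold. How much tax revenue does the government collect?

$6.18 thousand

Competitive equilibrium: 36 − 1.7Q = 20.5 + 7.2Q → Q* = 1.7416, P* = 33.0393.
With the tax, the buyer price exceeds the seller price by 10: (36 − 1.7Q) − (20.5 + 7.2Q) = 10 → Q' = 0.618.
Tax revenue = 10 × 0.618 = $6.18 thousand.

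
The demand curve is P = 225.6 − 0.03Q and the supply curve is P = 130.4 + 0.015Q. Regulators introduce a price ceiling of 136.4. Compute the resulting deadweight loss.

66220.44

Competitive equilibrium: 225.6 − 0.03Q = 130.4 + 0.015Q → Q* = 2115.55556, P* = 162.13333.
At the ceiling P = 136.4, quantity supplied = (136.4 − 130.4)/0.015 = 400.
Willingness to pay at Q' = 400: 225.6 − 0.03·400 = 213.6.
ΔQ = 2115.55556 − 400 = 1715.55556; wedge = 213.6 − 136.4 = 77.2.
DWL = ½ × 1715.55556 × 77.2 = 66220.44.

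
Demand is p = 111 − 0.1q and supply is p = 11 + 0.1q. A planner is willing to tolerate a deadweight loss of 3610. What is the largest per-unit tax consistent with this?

Competitive equilibrium: 111 − 0.1q = 11 + 0.1q → q* = 500, p* = 61.
A tax t gives Δq = t/0.2 and wedge t, so DWL = t²/0.4.
t²/0.4 = 3610 → t² = 1444 → t = 38.

38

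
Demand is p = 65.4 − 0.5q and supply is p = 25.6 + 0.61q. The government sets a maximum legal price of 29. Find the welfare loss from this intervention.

Competitive equilibrium: 65.4 − 0.5q = 25.6 + 0.61q → q* = 35.8559, p* = 47.4721.
At the ceiling p = 29, quantity supplied = (29 − 25.6)/0.61 = 5.5738.
Willingness to pay at q' = 5.5738: 65.4 − 0.5·5.5738 = 62.6131.
Δq = 35.8559 − 5.5738 = 30.2821; wedge = 62.6131 − 29 = 33.6131.
DWL = ½ × 30.2821 × 33.6131 = 508.94.

508.94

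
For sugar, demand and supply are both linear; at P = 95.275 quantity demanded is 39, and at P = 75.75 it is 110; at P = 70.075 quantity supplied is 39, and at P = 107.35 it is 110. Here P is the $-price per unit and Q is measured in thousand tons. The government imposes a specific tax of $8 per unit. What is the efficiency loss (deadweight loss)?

$40 thousand

Demand slope = (75.75 − 95.275)/(110 − 39) = −0.275, so P = 106 − 0.275Q.
Supply slope = (107.35 − 70.075)/(110 − 39) = 0.525, so P = 49.6 + 0.525Q.
Competitive equilibrium: 106 − 0.275Q = 49.6 + 0.525Q → Q* = 70.5, P* = 86.6125.
With the tax, the buyer price exceeds the seller price by 8: (106 − 0.275Q) − (49.6 + 0.525Q) = 8 → Q' = 60.5.
ΔQ = 70.5 − 60.5 = 10; the wedge equals the tax, 8.
The triangle = ½ × 10 × 8 = $40 thousand.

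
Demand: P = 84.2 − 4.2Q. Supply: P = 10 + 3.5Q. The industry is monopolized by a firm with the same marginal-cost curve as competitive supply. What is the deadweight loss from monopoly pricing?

44.53

Competitive equilibrium: 84.2 − 4.2Q = 10 + 3.5Q → Q* = 9.6364, P* = 43.7273.
Marginal revenue: MR = 84.2 − 8.4Q. Set MR = MC: 84.2 − 8.4Q = 10 + 3.5Q → Q_m = 6.2353.
Price P_m = 84.2 − 4.2·6.2353 = 58.0117; MC(Q_m) = 10 + 3.5·6.2353 = 31.8236.
Competitive Q* = 9.6364, so ΔQ = 3.4011; wedge = 58.0117 − 31.8236 = 26.1881.
DWL = ½ × 3.4011 × 26.1881 = 44.53.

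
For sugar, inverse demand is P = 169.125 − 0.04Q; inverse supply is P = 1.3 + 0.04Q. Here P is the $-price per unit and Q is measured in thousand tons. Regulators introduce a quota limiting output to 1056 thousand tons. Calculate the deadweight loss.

$43414.93 thousand

Competitive equilibrium: 169.125 − 0.04Q = 1.3 + 0.04Q → Q* = 2097.8125, P* = 85.2125.
At Q = 1056: demand price = 169.125 − 0.04·1056 = 126.885; supply price = 1.3 + 0.04·1056 = 43.54.
ΔQ = 2097.8125 − 1056 = 1041.8125; wedge = 126.885 − 43.54 = 83.345.
Deadweight loss = ½ × 1041.8125 × 83.345 = $43414.93 thousand.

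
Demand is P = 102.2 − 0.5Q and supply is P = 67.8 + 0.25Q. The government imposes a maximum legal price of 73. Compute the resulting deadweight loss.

235.63

Competitive equilibrium: 102.2 − 0.5Q = 67.8 + 0.25Q → Q* = 45.8667, P* = 79.2667.
At the ceiling P = 73, quantity supplied = (73 − 67.8)/0.25 = 20.8.
Willingness to pay at Q' = 20.8: 102.2 − 0.5·20.8 = 91.8.
ΔQ = 45.8667 − 20.8 = 25.0667; wedge = 91.8 − 73 = 18.8.
Welfare loss = ½ × 25.0667 × 18.8 = 235.63.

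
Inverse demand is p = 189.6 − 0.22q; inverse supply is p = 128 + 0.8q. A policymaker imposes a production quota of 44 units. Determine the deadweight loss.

137.04

Competitive equilibrium: 189.6 − 0.22q = 128 + 0.8q → q* = 60.3922, p* = 176.3137.
At q = 44: demand price = 189.6 − 0.22·44 = 179.92; supply price = 128 + 0.8·44 = 163.2.
Δq = 60.3922 − 44 = 16.3922; wedge = 179.92 − 163.2 = 16.72.
Welfare loss = ½ × 16.3922 × 16.72 = 137.04.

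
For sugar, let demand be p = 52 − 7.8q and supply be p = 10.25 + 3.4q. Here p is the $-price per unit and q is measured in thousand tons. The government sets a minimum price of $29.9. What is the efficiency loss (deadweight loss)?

$4.48 thousand

Competitive equilibrium: 52 − 7.8q = 10.25 + 3.4q → q* = 3.7277, p* = 22.9241.
At the floor p = 29.9, quantity demanded = (52 − 29.9)/7.8 = 2.8333.
Sellers' marginal cost at q' = 2.8333: 10.25 + 3.4·2.8333 = 19.8832.
Δq = 3.7277 − 2.8333 = 0.8944; wedge = 29.9 − 19.8832 = 10.0168.
DWL = ½ × 0.8944 × 10.0168 = $4.48 thousand.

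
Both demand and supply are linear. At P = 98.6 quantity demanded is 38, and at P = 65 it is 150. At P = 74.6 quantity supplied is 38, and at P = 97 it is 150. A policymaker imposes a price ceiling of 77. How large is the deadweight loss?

324

Demand slope = (65 − 98.6)/(150 − 38) = −0.3, so P = 110 − 0.3Q.
Supply slope = (97 − 74.6)/(150 − 38) = 0.2, so P = 67 + 0.2Q.
Competitive equilibrium: 110 − 0.3Q = 67 + 0.2Q → Q* = 86, P* = 84.2.
At the ceiling P = 77, quantity supplied = (77 − 67)/0.2 = 50.
Willingness to pay at Q' = 50: 110 − 0.3·50 = 95.
ΔQ = 86 − 50 = 36; wedge = 95 − 77 = 18.
DWL = ½ × 36 × 18 = 324.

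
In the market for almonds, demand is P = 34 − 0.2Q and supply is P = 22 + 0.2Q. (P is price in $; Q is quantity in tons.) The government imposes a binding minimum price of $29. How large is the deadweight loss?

Competitive equilibrium: 34 − 0.2Q = 22 + 0.2Q → Q* = 30, P* = 28.
At the floor P = 29, quantity demanded = (34 − 29)/0.2 = 25.
Sellers' marginal cost at Q' = 25: 22 + 0.2·25 = 27.
ΔQ = 30 − 25 = 5; wedge = 29 − 27 = 2.
DWL = ½ × 5 × 2 = $5.

$5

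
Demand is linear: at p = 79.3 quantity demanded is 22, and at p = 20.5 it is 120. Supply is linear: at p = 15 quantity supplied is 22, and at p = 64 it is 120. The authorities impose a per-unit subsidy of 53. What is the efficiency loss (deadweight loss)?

1276.82

Demand slope = (20.5 − 79.3)/(120 − 22) = −0.6, so p = 92.5 − 0.6q.
Supply slope = (64 − 15)/(120 − 22) = 0.5, so p = 4 + 0.5q.
Competitive equilibrium: 92.5 − 0.6q = 4 + 0.5q → q* = 80.4545, p* = 44.2273.
The subsidy lowers effective supply by 53: p = 0.5q − 49.
New quantity: 92.5 − 0.6q = 0.5q − 49 → q' = 128.6364.
Overproduction Δq = 128.6364 − 80.4545 = 48.1819; wedge = subsidy = 53.
Deadweight loss = ½ × 48.1819 × 53 = 1276.82.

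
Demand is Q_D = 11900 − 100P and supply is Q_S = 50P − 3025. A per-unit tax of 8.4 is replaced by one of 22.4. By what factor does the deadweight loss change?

In inverse form: demand P = 119 − 0.01Q, supply P = 60.5 + 0.02Q.
Competitive equilibrium: 119 − 0.01Q = 60.5 + 0.02Q → Q* = 1950, P* = 99.5.
For a per-unit tax t: ΔQ = t/0.03, so DWL = ½·t·(t/0.03) = t²/0.06.
At t = 8.4: DWL = 1176. At t = 22.4: DWL = 8362.667.
Ratio = (22.4/8.4)² = 7.111.

7.111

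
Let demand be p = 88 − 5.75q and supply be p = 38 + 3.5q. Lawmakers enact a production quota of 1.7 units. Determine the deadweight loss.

63.50

Competitive equilibrium: 88 − 5.75q = 38 + 3.5q → q* = 5.4054, p* = 56.9189.
At q = 1.7: demand price = 88 − 5.75·1.7 = 78.225; supply price = 38 + 3.5·1.7 = 43.95.
Δq = 5.4054 − 1.7 = 3.7054; wedge = 78.225 − 43.95 = 34.275.
Deadweight loss = ½ × 3.7054 × 34.275 = 63.50.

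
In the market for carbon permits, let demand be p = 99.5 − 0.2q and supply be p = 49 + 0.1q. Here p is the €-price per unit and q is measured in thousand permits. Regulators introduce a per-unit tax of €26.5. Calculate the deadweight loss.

Competitive equilibrium: 99.5 − 0.2q = 49 + 0.1q → q* = 168.3333, p* = 65.8333.
With the tax, the buyer price exceeds the seller price by 26.5: (99.5 − 0.2q) − (49 + 0.1q) = 26.5 → q' = 80.
Δq = 168.3333 − 80 = 88.3333; the wedge equals the tax, 26.5.
Welfare loss = ½ × 88.3333 × 26.5 = €1170.42 thousand.

€1170.42 thousand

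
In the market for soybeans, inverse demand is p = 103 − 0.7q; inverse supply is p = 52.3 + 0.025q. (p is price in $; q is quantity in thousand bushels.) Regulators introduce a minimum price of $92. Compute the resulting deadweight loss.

$1065.55 thousand

Competitive equilibrium: 103 − 0.7q = 52.3 + 0.025q → q* = 69.931, p* = 54.0483.
At the floor p = 92, quantity demanded = (103 − 92)/0.7 = 15.7143.
Sellers' marginal cost at q' = 15.7143: 52.3 + 0.025·15.7143 = 52.6929.
Δq = 69.931 − 15.7143 = 54.2167; wedge = 92 − 52.6929 = 39.3071.
The triangle = ½ × 54.2167 × 39.3071 = $1065.55 thousand.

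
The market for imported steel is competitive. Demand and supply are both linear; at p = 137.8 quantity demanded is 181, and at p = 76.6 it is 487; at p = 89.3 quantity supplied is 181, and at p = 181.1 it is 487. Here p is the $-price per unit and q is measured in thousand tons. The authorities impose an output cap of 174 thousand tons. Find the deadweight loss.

$2704 thousand

Demand slope = (76.6 − 137.8)/(487 − 181) = −0.2, so p = 174 − 0.2q.
Supply slope = (181.1 − 89.3)/(487 − 181) = 0.3, so p = 35 + 0.3q.
Competitive equilibrium: 174 − 0.2q = 35 + 0.3q → q* = 278, p* = 118.4.
At q = 174: demand price = 174 − 0.2·174 = 139.2; supply price = 35 + 0.3·174 = 87.2.
Δq = 278 − 174 = 104; wedge = 139.2 − 87.2 = 52.
DWL = ½ × 104 × 52 = $2704 thousand.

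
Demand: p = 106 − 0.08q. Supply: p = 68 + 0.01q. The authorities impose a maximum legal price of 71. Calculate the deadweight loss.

672.22

Competitive equilibrium: 106 − 0.08q = 68 + 0.01q → q* = 422.2222, p* = 72.2222.
At the ceiling p = 71, quantity supplied = (71 − 68)/0.01 = 300.
Willingness to pay at q' = 300: 106 − 0.08·300 = 82.
Δq = 422.2222 − 300 = 122.2222; wedge = 82 − 71 = 11.
Deadweight loss = ½ × 122.2222 × 11 = 672.22.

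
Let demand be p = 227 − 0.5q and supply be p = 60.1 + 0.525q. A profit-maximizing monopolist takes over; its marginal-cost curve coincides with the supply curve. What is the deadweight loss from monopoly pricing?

1460.69

Competitive equilibrium: 227 − 0.5q = 60.1 + 0.525q → q* = 162.8293, p* = 145.5854.
Marginal revenue: MR = 227 − q. Set MR = MC: 227 − q = 60.1 + 0.525q → q_m = 109.4426.
Price p_m = 227 − 0.5·109.4426 = 172.2787; MC(q_m) = 60.1 + 0.525·109.4426 = 117.5574.
Competitive q* = 162.8293, so Δq = 53.3867; wedge = 172.2787 − 117.5574 = 54.7213.
The triangle = ½ × 53.3867 × 54.7213 = 1460.69.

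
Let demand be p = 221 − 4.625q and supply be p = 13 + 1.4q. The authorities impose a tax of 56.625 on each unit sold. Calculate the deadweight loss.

266.09

Competitive equilibrium: 221 − 4.625q = 13 + 1.4q → q* = 34.5228, p* = 61.332.
With the tax, the buyer price exceeds the seller price by 56.625: (221 − 4.625q) − (13 + 1.4q) = 56.625 → q' = 25.1245.
Δq = 34.5228 − 25.1245 = 9.3983; the wedge equals the tax, 56.625.
The triangle = ½ × 9.3983 × 56.625 = 266.09.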